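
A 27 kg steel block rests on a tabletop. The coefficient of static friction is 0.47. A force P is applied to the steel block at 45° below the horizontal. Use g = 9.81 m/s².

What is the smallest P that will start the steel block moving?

N = m g + P sin α (the push presses the steel block into the tabletop).
At impending slip, P cos α = μ_s N = μ_s (m g + P sin α).
Solving: P (cos α − μ_s sin α) = μ_s m g → P = 0.47×265/(cos 45° − 0.47 sin 45°) = 124/0.3748 = 332 N.

P ≈ 332 N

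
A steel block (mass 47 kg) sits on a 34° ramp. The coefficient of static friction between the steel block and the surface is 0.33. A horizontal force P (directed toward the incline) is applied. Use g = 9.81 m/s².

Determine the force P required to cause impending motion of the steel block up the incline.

At impending motion up the slope, friction acts down-slope at its limit: f = μ_s N.
Perpendicular to the incline: N = m g cos θ + P sin θ.
Along the incline: P cos θ = m g sin θ + μ_s N = m g sin θ + μ_s (m g cos θ + P sin θ).
Solving, P (cos θ − μ_s sin θ) = m g (sin θ + μ_s cos θ), so P = 47×9.81×(sin 34° + 0.33 cos 34°)/(cos 34° − 0.33 sin 34°) = 461×0.8328/0.6445 = 596 N.

P ≈ 596 N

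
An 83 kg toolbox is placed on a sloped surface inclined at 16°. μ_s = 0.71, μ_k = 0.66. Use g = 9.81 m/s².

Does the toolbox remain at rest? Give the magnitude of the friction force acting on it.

f ≈ 224 N

N = m g cos θ = 783 N.
Down-slope weight component: m g sin θ = 224 N.
μ_s N = 556 N.
224 ≤ 556 N, so it stays put; friction = 224 N.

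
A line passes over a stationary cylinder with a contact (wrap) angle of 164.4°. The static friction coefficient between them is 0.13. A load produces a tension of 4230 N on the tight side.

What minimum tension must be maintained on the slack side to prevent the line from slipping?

T_min ≈ 2910 N

Capstan equation at impending slip: T_tight/T_slack = e^{μβ}.
β = 164.4° = 2.869 rad; e^{μβ} = e^{0.13×2.869} = 1.452.
T_slack = T_tight / e^{μβ} = 4230 / 1.452 = 2910 N.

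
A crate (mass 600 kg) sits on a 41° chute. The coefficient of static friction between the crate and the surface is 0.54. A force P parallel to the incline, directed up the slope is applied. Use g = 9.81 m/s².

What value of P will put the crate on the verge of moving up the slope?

P ≈ 6260 N

At impending motion up the slope, friction acts down-slope at its limit: f = μ_s N.
P is parallel to the surface, so N = m g cos θ = 4440 N.
Along the incline: P = m g sin θ + μ_s N = 3860 + 0.54×4440 = 6260 N.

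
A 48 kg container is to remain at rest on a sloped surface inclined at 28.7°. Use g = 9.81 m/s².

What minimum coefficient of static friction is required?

At the slip threshold m g sin θ = μ_s m g cos θ, so μ_s,min = tan θ.
μ_s,min = tan 28.7° = 0.547.

μ_s,min ≈ 0.547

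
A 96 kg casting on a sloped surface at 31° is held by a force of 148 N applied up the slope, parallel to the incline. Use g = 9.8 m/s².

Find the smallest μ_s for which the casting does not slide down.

μ_s,min ≈ 0.417

N = m g cos θ = 806.4 N.
Friction must make up the shortfall along the incline: f = m g sin θ − P = 484.5 − 148 = 336.5 N.
At the threshold f = μ_s N, so μ_s,min = 336.5/806.4 = 0.417.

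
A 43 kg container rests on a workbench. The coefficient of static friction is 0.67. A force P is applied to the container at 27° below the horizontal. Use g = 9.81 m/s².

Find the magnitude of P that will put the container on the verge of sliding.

N = m g + P sin α (the push presses the container into the workbench).
At impending slip, P cos α = μ_s N = μ_s (m g + P sin α).
Solving: P (cos α − μ_s sin α) = μ_s m g → P = 0.67×422/(cos 27° − 0.67 sin 27°) = 283/0.5868 = 482 N.

P ≈ 482 N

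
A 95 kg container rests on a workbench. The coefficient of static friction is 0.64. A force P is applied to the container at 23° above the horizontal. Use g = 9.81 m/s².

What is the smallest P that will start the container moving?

P ≈ 510 N

N = m g − P sin α (the pull lifts the container).
At impending slip, P cos α = μ_s N = μ_s (m g − P sin α).
Solving: P (cos α + μ_s sin α) = μ_s m g → P = 0.64×932/(cos 23° + 0.64 sin 23°) = 596/1.171 = 510 N.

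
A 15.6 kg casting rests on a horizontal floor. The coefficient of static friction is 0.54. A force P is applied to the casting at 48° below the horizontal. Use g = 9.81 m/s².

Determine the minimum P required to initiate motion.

P ≈ 309 N

N = m g + P sin α (the push presses the casting into the horizontal floor).
At impending slip, P cos α = μ_s N = μ_s (m g + P sin α).
Solving: P (cos α − μ_s sin α) = μ_s m g → P = 0.54×153/(cos 48° − 0.54 sin 48°) = 82.6/0.2678 = 309 N.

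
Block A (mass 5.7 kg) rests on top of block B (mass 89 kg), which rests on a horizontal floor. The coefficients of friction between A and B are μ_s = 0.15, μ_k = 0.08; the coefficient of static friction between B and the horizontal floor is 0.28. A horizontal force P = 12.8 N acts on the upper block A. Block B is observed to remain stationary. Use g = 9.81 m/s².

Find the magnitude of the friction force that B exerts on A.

f ≈ 4.47 N

Between the blocks, N₁ = m_A g = 55.92 N.
Maximum static friction on A from B: μ_s N₁ = 0.15×55.92 = 8.388 N.
Since P = 12.8 N > 8.388 N, A slides on B; the A–B friction is kinetic: f₁ = μ_k N₁ = 0.08×55.92 = 4.47 N.
By Newton's third law B feels 4.47 N forward from A. With B stationary, the floor's static friction on B balances it: f₂ = 4.47 N (well within μ_s(m_A+m_B)g = 260.1 N).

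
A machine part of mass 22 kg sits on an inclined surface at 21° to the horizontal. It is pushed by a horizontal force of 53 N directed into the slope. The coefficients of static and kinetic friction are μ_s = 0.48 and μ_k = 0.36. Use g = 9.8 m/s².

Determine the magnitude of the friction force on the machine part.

The horizontal push has a component P sin θ into the surface, so N = m g cos θ + P sin θ = 201.3 + 18.99 = 220.3 N.
Along the incline, the net driving force (taking up-slope positive) is P cos θ − m g sin θ = 49.48 − 77.26 = -27.78 N, so equilibrium requires friction f = 27.78 N (up-slope).
Maximum static friction: μ_s N = 0.48 × 220.3 = 105.7 N.
Since 27.78 N is within the 105.7 N limit, the machine part stays put and friction is exactly 27.8 N.

f ≈ 27.8 N (up the incline)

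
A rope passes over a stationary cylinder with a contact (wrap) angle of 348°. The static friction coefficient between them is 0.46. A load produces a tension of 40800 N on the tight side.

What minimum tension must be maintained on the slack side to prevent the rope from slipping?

Capstan equation at impending slip: T_tight/T_slack = e^{μβ}.
β = 348° = 6.074 rad; e^{μβ} = e^{0.46×6.074} = 16.35.
T_slack = T_tight / e^{μβ} = 40800 / 16.35 = 2500 N.

T_min ≈ 2500 N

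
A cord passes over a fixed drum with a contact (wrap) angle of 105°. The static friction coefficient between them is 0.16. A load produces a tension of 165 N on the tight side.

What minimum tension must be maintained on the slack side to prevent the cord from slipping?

Capstan equation at impending slip: T_tight/T_slack = e^{μβ}.
β = 105° = 1.833 rad; e^{μβ} = e^{0.16×1.833} = 1.341.
T_slack = T_tight / e^{μβ} = 165 / 1.341 = 123 N.

T_min ≈ 123 N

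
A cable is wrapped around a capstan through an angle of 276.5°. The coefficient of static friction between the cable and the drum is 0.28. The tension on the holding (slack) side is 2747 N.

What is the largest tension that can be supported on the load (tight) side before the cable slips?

T_max ≈ 10600 N

At impending slip the capstan equation gives T₂/T₁ = e^{μβ} with β in radians.
β = 276.5° × π/180 = 4.826 rad.
e^{μβ} = e^{0.28×4.826} = 3.862.
T₂ = T₁ · e^{μβ} = 2747 × 3.862 = 10600 N.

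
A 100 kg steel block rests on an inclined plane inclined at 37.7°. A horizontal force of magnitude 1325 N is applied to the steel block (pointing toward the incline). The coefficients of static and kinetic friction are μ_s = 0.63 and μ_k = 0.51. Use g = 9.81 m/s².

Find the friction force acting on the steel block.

f ≈ 448 N (down the incline)

Resolve perpendicular to the incline: N = m g cos θ + P sin θ = 100×9.81×cos 37.7° + 1325×sin 37.7° = 1586 N.
Along the incline, the net driving force (taking up-slope positive) is P cos θ − m g sin θ = 1048 − 599.9 = 448.5 N, so equilibrium requires friction f = -448.5 N (down-slope).
The limit of static friction is μ_s N = 999.5 N.
Since 448.5 N is within the 999.5 N limit, the steel block stays put and friction is exactly 448 N.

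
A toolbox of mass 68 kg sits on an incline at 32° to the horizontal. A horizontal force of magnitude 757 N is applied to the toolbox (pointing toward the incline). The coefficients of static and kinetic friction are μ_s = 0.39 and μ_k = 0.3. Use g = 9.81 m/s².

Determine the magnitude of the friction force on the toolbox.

The horizontal push has a component P sin θ into the surface, so N = m g cos θ + P sin θ = 565.7 + 401.1 = 966.9 N.
Parallel to the incline: P cos θ − m g sin θ = 642 − 353.5 = 288.5 N; the friction needed to balance this is 288.5 N acting down the slope.
Maximum static friction: μ_s N = 0.39 × 966.9 = 377.1 N.
|f_req| = 288.5 ≤ 377.1 N → the toolbox is in equilibrium; friction equals the required value.

f ≈ 288 N (down the incline)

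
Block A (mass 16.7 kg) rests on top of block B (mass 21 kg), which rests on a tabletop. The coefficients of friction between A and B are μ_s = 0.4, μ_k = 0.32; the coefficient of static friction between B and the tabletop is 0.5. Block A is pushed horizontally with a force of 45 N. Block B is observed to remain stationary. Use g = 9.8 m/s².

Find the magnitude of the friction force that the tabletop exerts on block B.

The normal force B exerts on A is simply A's weight, N₁ = 163.7 N.
So the A–B interface can sustain at most μ_s N₁ = 65.46 N of static friction.
P = 45 N is within that limit, so A and B move together (both at rest); the A–B friction is simply f₁ = P = 45 N.
By Newton's third law B feels 45 N forward from A. With B stationary, the floor's static friction on B balances it: f₂ = 45 N (well within μ_s(m_A+m_B)g = 184.7 N).

f ≈ 45 N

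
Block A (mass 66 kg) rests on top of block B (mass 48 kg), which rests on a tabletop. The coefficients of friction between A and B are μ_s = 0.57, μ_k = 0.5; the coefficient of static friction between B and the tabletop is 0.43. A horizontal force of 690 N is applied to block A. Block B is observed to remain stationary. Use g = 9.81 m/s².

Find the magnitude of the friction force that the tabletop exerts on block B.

f ≈ 324 N

Between the blocks, N₁ = m_A g = 647.5 N.
So the A–B interface can sustain at most μ_s N₁ = 369.1 N of static friction.
Since P = 690 N > 369.1 N, A slides on B; the A–B friction is kinetic: f₁ = μ_k N₁ = 0.5×647.5 = 324 N.
By Newton's third law B feels 324 N forward from A. With B stationary, the floor's static friction on B balances it: f₂ = 324 N (well within μ_s(m_A+m_B)g = 480.9 N).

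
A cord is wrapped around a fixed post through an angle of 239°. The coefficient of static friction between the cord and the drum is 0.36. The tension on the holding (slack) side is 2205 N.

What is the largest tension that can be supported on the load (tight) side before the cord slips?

T_max ≈ 9900 N

At impending slip the capstan equation gives T₂/T₁ = e^{μβ} with β in radians.
β = 239° × π/180 = 4.171 rad.
e^{μβ} = e^{0.36×4.171} = 4.489.
T₂ = T₁ · e^{μβ} = 2205 × 4.489 = 9900 N.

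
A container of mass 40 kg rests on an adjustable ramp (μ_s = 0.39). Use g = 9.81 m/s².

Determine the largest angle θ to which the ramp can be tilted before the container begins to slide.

θ_max ≈ 21.3°

At the slip threshold, m g sin θ = μ_s · m g cos θ, so tan θ = μ_s.
θ_max = arctan(0.39) = 21.3°.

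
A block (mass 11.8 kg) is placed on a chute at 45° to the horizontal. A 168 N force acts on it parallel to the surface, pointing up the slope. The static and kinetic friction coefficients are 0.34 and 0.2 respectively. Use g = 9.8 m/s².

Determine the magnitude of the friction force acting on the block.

f ≈ 16.4 N (down the incline)

The normal reaction is N = m g cos θ = 81.77 N.
Parallel to the incline, ΣF = 0 gives f = m g sin θ − P = 81.77 − 168 = -86.23 N (up-slope positive).
Maximum static friction available: μ_s N = 0.34 × 81.77 = 27.8 N.
|-86.23| exceeds 27.8 N, so the block slips up-slope; friction is kinetic, f = μ_k N = 0.2×81.77 = 16.4 N.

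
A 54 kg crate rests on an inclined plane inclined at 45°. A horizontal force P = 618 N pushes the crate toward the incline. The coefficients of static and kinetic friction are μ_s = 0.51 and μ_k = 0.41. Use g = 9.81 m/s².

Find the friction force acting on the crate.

f ≈ 62.4 N (down the incline)

Resolve perpendicular to the incline: N = m g cos θ + P sin θ = 54×9.81×cos 45° + 618×sin 45° = 811.6 N.
Parallel to the incline: P cos θ − m g sin θ = 437 − 374.6 = 62.41 N; the friction needed to balance this is 62.41 N acting down the slope.
Maximum static friction: μ_s N = 0.51 × 811.6 = 413.9 N.
|f_req| = 62.41 ≤ 413.9 N → the crate is in equilibrium; friction equals the required value.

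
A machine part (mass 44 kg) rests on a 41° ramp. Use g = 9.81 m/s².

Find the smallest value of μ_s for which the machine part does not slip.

At the slip threshold m g sin θ = μ_s m g cos θ, so μ_s,min = tan θ.
μ_s,min = tan 41° = 0.869.

μ_s,min ≈ 0.869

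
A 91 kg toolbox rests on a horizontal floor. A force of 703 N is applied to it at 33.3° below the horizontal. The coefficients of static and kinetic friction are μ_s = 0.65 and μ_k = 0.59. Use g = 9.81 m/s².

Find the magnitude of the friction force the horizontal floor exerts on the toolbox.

f ≈ 588 N

Vertical equilibrium gives N = m g + P sin α = 1279 N.
The horizontal driving force is P cos α = 587.6 N, so equilibrium needs friction f = 587.6 N.
μ_s N = 0.65 × 1279 = 831.1 N.
587.6 ≤ 831.1 N → static; friction equals the required 588 N.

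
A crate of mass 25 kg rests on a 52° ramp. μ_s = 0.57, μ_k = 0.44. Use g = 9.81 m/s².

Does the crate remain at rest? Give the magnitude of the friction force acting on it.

N = m g cos θ = 151 N.
Down-slope weight component: m g sin θ = 193 N.
μ_s N = 86.1 N.
193 > 86.1 N, so it slides; kinetic friction f = μ_k N = 0.44×151 = 66.4 N.

f ≈ 66.4 N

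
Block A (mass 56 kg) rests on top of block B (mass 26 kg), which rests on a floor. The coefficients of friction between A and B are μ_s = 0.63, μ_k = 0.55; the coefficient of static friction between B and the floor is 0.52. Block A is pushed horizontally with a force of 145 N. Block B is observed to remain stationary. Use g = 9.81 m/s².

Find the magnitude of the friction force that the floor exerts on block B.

f ≈ 145 N

Between the blocks, N₁ = m_A g = 549.4 N.
Maximum static friction on A from B: μ_s N₁ = 0.63×549.4 = 346.1 N.
Since P = 145 N ≤ 346.1 N, A does not slip on B; friction on A equals P = 145 N.
By Newton's third law B feels 145 N forward from A. With B stationary, the floor's static friction on B balances it: f₂ = 145 N (well within μ_s(m_A+m_B)g = 418.3 N).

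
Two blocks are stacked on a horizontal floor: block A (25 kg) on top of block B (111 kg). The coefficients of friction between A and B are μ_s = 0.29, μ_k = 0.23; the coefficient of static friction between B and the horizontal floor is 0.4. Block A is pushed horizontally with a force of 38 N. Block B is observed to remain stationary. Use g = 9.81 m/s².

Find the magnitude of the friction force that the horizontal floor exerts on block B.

f ≈ 38 N

Normal force at the A–B interface: N₁ = m_A g = 245.2 N.
Maximum static friction on A from B: μ_s N₁ = 0.29×245.2 = 71.12 N.
P = 38 N is within that limit, so A and B move together (both at rest); the A–B friction is simply f₁ = P = 38 N.
B experiences an equal 38 N forward from A (third law). B is in equilibrium, so the floor supplies f₂ = 38 N of static friction (limit μ_s(m_A+m_B)g = 533.7 N, not exceeded).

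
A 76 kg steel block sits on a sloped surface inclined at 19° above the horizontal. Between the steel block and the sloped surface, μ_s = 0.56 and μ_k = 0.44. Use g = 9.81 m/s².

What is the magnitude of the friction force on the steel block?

f ≈ 243 N (up the incline)

Normal force: N = m g cos θ = 76 × 9.81 × cos 19° = 704.9 N.
For equilibrium along the incline, friction must balance the weight component: f = m g sin θ = 242.7 N up the slope.
Maximum static friction available: μ_s N = 0.56 × 704.9 = 394.8 N.
Since |242.7| ≤ 394.8 N, no slip — friction simply equals what equilibrium demands.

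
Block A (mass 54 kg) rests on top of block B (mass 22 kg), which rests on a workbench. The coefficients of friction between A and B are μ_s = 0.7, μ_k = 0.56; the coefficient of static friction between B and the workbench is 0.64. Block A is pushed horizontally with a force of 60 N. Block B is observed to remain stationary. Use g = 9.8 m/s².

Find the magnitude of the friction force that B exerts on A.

Normal force at the A–B interface: N₁ = m_A g = 529.2 N.
Maximum static friction on A from B: μ_s N₁ = 0.7×529.2 = 370.4 N.
Since P = 60 N ≤ 370.4 N, A does not slip on B; friction on A equals P = 60 N.
B experiences an equal 60 N forward from A (third law). B is in equilibrium, so the floor supplies f₂ = 60 N of static friction (limit μ_s(m_A+m_B)g = 476.7 N, not exceeded).

f ≈ 60 N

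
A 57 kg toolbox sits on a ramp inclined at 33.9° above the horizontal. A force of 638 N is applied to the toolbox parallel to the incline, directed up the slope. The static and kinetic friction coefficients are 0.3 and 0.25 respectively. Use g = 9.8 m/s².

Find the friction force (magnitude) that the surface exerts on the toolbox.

f ≈ 116 N (down the incline)

Perpendicular to the surface, N = m g cos θ = 57·9.8·cos 33.9° = 463.6 N.
Parallel to the incline, ΣF = 0 gives f = m g sin θ − P = 311.6 − 638 = -326.4 N (up-slope positive).
Static friction can supply at most μ_s N = 139.1 N.
|-326.4| exceeds 139.1 N, so the toolbox slips up-slope; friction is kinetic, f = μ_k N = 0.25×463.6 = 116 N.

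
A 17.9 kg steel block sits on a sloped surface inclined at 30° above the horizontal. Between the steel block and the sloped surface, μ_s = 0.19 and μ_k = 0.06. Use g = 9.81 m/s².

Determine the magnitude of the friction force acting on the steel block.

Perpendicular to the surface, N = m g cos θ = 17.9·9.81·cos 30° = 152.1 N.
Along the slope the weight component is m g sin θ = 87.8 N; friction must supply exactly this, acting up-slope.
Static friction can supply at most μ_s N = 28.89 N.
Since |87.8| > 28.89 N, static friction cannot hold it; the steel block slides down the incline and kinetic friction applies: f = μ_k N = 0.06 × 152.1 = 9.12 N.

f ≈ 9.12 N (up the incline)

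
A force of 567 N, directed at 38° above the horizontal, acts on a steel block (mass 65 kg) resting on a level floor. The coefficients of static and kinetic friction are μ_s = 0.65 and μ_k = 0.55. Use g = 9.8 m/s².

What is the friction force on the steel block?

N = m g − P sin α = 637 − 567×sin 38° = 287.9 N.
Horizontally, friction must balance P cos α = 446.8 N.
μ_s N = 0.65 × 287.9 = 187.1 N.
446.8 > 187.1 N → the steel block slides; f = μ_k N = 0.55×287.9 = 158 N.

f ≈ 158 N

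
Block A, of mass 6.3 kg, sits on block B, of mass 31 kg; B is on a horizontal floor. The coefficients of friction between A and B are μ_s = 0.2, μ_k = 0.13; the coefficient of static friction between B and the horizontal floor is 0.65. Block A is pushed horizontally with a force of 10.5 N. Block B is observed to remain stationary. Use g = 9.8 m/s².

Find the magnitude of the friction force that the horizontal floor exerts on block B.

Between the blocks, N₁ = m_A g = 61.74 N.
So the A–B interface can sustain at most μ_s N₁ = 12.35 N of static friction.
Since P = 10.5 N ≤ 12.35 N, A does not slip on B; friction on A equals P = 10.5 N.
B experiences an equal 10.5 N forward from A (third law). B is in equilibrium, so the floor supplies f₂ = 10.5 N of static friction (limit μ_s(m_A+m_B)g = 237.6 N, not exceeded).

f ≈ 10.5 N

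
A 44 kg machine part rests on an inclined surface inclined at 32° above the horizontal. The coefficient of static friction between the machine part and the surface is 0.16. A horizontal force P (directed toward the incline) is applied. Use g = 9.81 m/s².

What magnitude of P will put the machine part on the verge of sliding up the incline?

P ≈ 376 N

At impending motion up the slope, friction acts down-slope at its limit: f = μ_s N.
Perpendicular to the incline: N = m g cos θ + P sin θ.
Along the incline: P cos θ = m g sin θ + μ_s N = m g sin θ + μ_s (m g cos θ + P sin θ).
Solving, P (cos θ − μ_s sin θ) = m g (sin θ + μ_s cos θ), so P = 44×9.81×(sin 32° + 0.16 cos 32°)/(cos 32° − 0.16 sin 32°) = 432×0.6656/0.7633 = 376 N.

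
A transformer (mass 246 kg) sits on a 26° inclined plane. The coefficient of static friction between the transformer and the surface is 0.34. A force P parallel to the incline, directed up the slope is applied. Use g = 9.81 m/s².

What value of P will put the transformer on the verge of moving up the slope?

P ≈ 1800 N

At impending motion up the slope, friction acts down-slope at its limit: f = μ_s N.
P is parallel to the surface, so N = m g cos θ = 2170 N.
Along the incline: P = m g sin θ + μ_s N = 1060 + 0.34×2170 = 1800 N.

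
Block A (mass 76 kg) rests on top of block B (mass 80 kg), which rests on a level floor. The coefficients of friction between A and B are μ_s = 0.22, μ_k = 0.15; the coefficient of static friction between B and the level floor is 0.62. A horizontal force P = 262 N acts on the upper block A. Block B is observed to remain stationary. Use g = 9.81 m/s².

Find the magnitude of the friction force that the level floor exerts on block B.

Between the blocks, N₁ = m_A g = 745.6 N.
So the A–B interface can sustain at most μ_s N₁ = 164 N of static friction.
P = 262 N exceeds that limit, so A slips over B and the interface friction becomes kinetic: f₁ = μ_k N₁ = 0.15×745.6 = 112 N.
B experiences an equal 112 N forward from A (third law). B is in equilibrium, so the floor supplies f₂ = 112 N of static friction (limit μ_s(m_A+m_B)g = 948.8 N, not exceeded).

f ≈ 112 N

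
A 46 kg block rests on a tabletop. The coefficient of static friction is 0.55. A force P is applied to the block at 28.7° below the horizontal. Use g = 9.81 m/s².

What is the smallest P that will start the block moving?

N = m g + P sin α (the push presses the block into the tabletop).
At impending slip, P cos α = μ_s N = μ_s (m g + P sin α).
Solving: P (cos α − μ_s sin α) = μ_s m g → P = 0.55×451/(cos 28.7° − 0.55 sin 28.7°) = 248/0.613 = 405 N.

P ≈ 405 N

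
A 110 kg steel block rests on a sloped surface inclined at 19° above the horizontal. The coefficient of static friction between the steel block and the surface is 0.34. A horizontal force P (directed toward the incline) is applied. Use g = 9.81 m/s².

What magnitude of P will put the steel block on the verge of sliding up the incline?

P ≈ 836 N

At impending motion up the slope, friction acts down-slope at its limit: f = μ_s N.
Perpendicular to the incline: N = m g cos θ + P sin θ.
Along the incline: P cos θ = m g sin θ + μ_s N = m g sin θ + μ_s (m g cos θ + P sin θ).
Solving, P (cos θ − μ_s sin θ) = m g (sin θ + μ_s cos θ), so P = 110×9.81×(sin 19° + 0.34 cos 19°)/(cos 19° − 0.34 sin 19°) = 1080×0.647/0.8348 = 836 N.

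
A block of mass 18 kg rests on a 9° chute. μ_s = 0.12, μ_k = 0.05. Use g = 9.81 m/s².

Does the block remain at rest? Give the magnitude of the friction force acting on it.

f ≈ 8.72 N

N = m g cos θ = 174 N.
Down-slope weight component: m g sin θ = 27.6 N.
μ_s N = 20.9 N.
27.6 > 20.9 N, so it slides; kinetic friction f = μ_k N = 0.05×174 = 8.72 N.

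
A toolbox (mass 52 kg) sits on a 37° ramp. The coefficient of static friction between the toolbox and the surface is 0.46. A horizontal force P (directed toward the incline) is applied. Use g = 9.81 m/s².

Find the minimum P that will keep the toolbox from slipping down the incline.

The toolbox tends to slide down (tan θ > μ_s), so at the point of impending slip friction acts up-slope at its limit: f = μ_s N.
Perpendicular to the incline: N = m g cos θ + P sin θ.
Along the incline: P cos θ + μ_s N = m g sin θ, i.e. P cos θ + μ_s (m g cos θ + P sin θ) = m g sin θ.
Solving, P (cos θ + μ_s sin θ) = m g (sin θ − μ_s cos θ), so P = 510×0.2344/1.075 = 111 N.

P_min ≈ 111 N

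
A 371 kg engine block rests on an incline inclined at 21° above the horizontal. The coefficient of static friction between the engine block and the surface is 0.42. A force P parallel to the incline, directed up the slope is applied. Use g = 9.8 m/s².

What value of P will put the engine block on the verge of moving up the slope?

At impending motion up the slope, friction acts down-slope at its limit: f = μ_s N.
P is parallel to the surface, so N = m g cos θ = 3390 N.
Along the incline: P = m g sin θ + μ_s N = 1300 + 0.42×3390 = 2730 N.

P ≈ 2730 N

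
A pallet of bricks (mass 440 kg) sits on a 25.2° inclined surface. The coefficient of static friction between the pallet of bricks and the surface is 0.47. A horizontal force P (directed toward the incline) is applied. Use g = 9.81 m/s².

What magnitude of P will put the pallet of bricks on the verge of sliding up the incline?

P ≈ 5210 N

At impending motion up the slope, friction acts down-slope at its limit: f = μ_s N.
Perpendicular to the incline: N = m g cos θ + P sin θ.
Along the incline: P cos θ = m g sin θ + μ_s N = m g sin θ + μ_s (m g cos θ + P sin θ).
Solving, P (cos θ − μ_s sin θ) = m g (sin θ + μ_s cos θ), so P = 440×9.81×(sin 25.2° + 0.47 cos 25.2°)/(cos 25.2° − 0.47 sin 25.2°) = 4320×0.851/0.7047 = 5210 N.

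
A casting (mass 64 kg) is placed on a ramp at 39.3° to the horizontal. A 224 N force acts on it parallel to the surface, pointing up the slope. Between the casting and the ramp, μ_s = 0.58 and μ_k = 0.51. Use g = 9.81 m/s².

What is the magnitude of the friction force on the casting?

f ≈ 174 N (up the incline)

Normal force: N = m g cos θ = 64 × 9.81 × cos 39.3° = 485.8 N.
The friction needed for equilibrium is m g sin θ − P = 397.7 − 224 = 173.7 N, measured positive up-slope.
Maximum static friction available: μ_s N = 0.58 × 485.8 = 281.8 N.
Since |173.7| ≤ 281.8 N, the casting remains in static equilibrium and friction takes exactly the required value.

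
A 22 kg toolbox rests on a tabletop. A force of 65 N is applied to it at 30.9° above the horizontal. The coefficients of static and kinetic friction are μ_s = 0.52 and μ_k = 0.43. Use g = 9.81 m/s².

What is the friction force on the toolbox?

f ≈ 55.8 N

N = m g − P sin α = 215.8 − 65×sin 30.9° = 182.4 N.
The horizontal driving force is P cos α = 55.77 N, so equilibrium needs friction f = 55.77 N.
The static-friction limit is μ_s N = 94.87 N.
Since 55.77 N does not exceed the limit, the toolbox stays at rest and f = 55.8 N.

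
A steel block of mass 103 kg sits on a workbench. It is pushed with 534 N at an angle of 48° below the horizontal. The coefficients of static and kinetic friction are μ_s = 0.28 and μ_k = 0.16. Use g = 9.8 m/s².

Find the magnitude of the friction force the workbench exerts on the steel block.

The vertical component of P adds to the normal force: N = m g + P sin α = 1009 + 396.8 = 1406 N.
The horizontal driving force is P cos α = 357.3 N, so equilibrium needs friction f = 357.3 N.
The static-friction limit is μ_s N = 393.7 N.
Since 357.3 N does not exceed the limit, the steel block stays at rest and f = 357 N.

f ≈ 357 N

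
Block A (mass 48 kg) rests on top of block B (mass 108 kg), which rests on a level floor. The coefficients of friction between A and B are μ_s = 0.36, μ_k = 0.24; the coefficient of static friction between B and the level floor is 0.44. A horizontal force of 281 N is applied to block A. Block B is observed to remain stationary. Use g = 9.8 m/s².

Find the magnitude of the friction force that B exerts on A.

Normal force at the A–B interface: N₁ = m_A g = 470.4 N.
So the A–B interface can sustain at most μ_s N₁ = 169.3 N of static friction.
P = 281 N exceeds that limit, so A slips over B and the interface friction becomes kinetic: f₁ = μ_k N₁ = 0.24×470.4 = 113 N.
By Newton's third law B feels 113 N forward from A. With B stationary, the floor's static friction on B balances it: f₂ = 113 N (well within μ_s(m_A+m_B)g = 672.7 N).

f ≈ 113 N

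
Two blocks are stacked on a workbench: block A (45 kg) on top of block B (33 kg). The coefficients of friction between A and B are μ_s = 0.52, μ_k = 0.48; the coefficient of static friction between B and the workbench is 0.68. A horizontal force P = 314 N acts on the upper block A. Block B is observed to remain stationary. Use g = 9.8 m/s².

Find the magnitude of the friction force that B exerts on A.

The normal force B exerts on A is simply A's weight, N₁ = 441 N.
Maximum static friction on A from B: μ_s N₁ = 0.52×441 = 229.3 N.
P = 314 N exceeds that limit, so A slips over B and the interface friction becomes kinetic: f₁ = μ_k N₁ = 0.48×441 = 212 N.
By Newton's third law B feels 212 N forward from A. With B stationary, the floor's static friction on B balances it: f₂ = 212 N (well within μ_s(m_A+m_B)g = 519.8 N).

f ≈ 212 N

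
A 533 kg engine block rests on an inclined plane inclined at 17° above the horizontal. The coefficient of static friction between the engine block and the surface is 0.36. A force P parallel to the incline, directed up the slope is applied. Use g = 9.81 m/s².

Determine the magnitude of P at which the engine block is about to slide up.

At impending motion up the slope, friction acts down-slope at its limit: f = μ_s N.
P is parallel to the surface, so N = m g cos θ = 5000 N.
Along the incline: P = m g sin θ + μ_s N = 1530 + 0.36×5000 = 3330 N.

P ≈ 3330 N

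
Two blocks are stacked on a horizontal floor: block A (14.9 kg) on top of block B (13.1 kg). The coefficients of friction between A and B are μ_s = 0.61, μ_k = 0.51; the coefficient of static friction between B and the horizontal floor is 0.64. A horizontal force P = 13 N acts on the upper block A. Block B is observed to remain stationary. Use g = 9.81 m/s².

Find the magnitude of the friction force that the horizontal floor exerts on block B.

f ≈ 13 N

Between the blocks, N₁ = m_A g = 146.2 N.
Maximum static friction on A from B: μ_s N₁ = 0.61×146.2 = 89.16 N.
Since P = 13 N ≤ 89.16 N, A does not slip on B; friction on A equals P = 13 N.
By Newton's third law B feels 13 N forward from A. With B stationary, the floor's static friction on B balances it: f₂ = 13 N (well within μ_s(m_A+m_B)g = 175.8 N).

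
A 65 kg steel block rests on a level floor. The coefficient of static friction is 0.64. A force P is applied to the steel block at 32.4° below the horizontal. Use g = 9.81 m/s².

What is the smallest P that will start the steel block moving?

P ≈ 814 N

N = m g + P sin α (the push presses the steel block into the level floor).
At impending slip, P cos α = μ_s N = μ_s (m g + P sin α).
Solving: P (cos α − μ_s sin α) = μ_s m g → P = 0.64×638/(cos 32.4° − 0.64 sin 32.4°) = 408/0.5014 = 814 N.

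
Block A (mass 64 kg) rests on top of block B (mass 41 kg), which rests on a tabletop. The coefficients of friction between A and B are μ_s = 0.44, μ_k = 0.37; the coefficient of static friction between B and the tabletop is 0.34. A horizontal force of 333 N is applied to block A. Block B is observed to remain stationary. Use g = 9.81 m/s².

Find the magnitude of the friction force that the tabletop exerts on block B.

Normal force at the A–B interface: N₁ = m_A g = 627.8 N.
So the A–B interface can sustain at most μ_s N₁ = 276.2 N of static friction.
P = 333 N exceeds that limit, so A slips over B and the interface friction becomes kinetic: f₁ = μ_k N₁ = 0.37×627.8 = 232 N.
B experiences an equal 232 N forward from A (third law). B is in equilibrium, so the floor supplies f₂ = 232 N of static friction (limit μ_s(m_A+m_B)g = 350.2 N, not exceeded).

f ≈ 232 N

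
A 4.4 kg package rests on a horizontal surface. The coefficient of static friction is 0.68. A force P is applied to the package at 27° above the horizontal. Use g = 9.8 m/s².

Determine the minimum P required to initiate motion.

P ≈ 24.4 N

N = m g − P sin α (the pull lifts the package).
At impending slip, P cos α = μ_s N = μ_s (m g − P sin α).
Solving: P (cos α + μ_s sin α) = μ_s m g → P = 0.68×43.1/(cos 27° + 0.68 sin 27°) = 29.3/1.2 = 24.4 N.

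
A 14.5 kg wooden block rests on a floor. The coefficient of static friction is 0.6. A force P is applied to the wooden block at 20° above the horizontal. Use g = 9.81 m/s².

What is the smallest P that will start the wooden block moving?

P ≈ 74.5 N

N = m g − P sin α (the pull lifts the wooden block).
At impending slip, P cos α = μ_s N = μ_s (m g − P sin α).
Solving: P (cos α + μ_s sin α) = μ_s m g → P = 0.6×142/(cos 20° + 0.6 sin 20°) = 85.3/1.145 = 74.5 N.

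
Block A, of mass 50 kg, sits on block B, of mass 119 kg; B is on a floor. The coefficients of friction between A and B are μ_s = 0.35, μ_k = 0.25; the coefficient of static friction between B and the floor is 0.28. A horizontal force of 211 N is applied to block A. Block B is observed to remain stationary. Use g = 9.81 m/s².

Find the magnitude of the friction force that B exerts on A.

Normal force at the A–B interface: N₁ = m_A g = 490.5 N.
Maximum static friction on A from B: μ_s N₁ = 0.35×490.5 = 171.7 N.
P = 211 N exceeds that limit, so A slips over B and the interface friction becomes kinetic: f₁ = μ_k N₁ = 0.25×490.5 = 123 N.
By Newton's third law B feels 123 N forward from A. With B stationary, the floor's static friction on B balances it: f₂ = 123 N (well within μ_s(m_A+m_B)g = 464.2 N).

f ≈ 123 N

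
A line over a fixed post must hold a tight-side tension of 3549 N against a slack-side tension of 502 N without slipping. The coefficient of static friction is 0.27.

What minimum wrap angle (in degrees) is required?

T₂/T₁ = e^{μβ} → β = ln(T₂/T₁)/μ.
β = ln(3549/502)/0.27 = 1.956/0.27 = 7.244 rad.
In degrees: β = 7.244 × 180/π = 415°.

β_min ≈ 415°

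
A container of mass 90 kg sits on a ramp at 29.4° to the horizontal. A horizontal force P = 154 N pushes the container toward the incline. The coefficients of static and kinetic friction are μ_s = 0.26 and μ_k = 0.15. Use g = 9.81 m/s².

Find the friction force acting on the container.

Normal direction: N = m g cos θ + P sin θ = 844.8 N.
Along the incline, the net driving force (taking up-slope positive) is P cos θ − m g sin θ = 134.2 − 433.4 = -299.3 N, so equilibrium requires friction f = 299.3 N (up-slope).
Maximum static friction: μ_s N = 0.26 × 844.8 = 219.6 N.
|f_req| = 299.3 > 219.6 N → the container slides down the incline; f = μ_k N = 0.15 × 844.8 = 127 N.

f ≈ 127 N (up the incline)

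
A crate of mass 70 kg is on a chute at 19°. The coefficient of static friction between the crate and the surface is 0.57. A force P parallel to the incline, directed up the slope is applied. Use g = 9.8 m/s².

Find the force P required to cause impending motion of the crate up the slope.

At impending motion up the slope, friction acts down-slope at its limit: f = μ_s N.
P is parallel to the surface, so N = m g cos θ = 649 N.
Along the incline: P = m g sin θ + μ_s N = 223 + 0.57×649 = 593 N.

P ≈ 593 N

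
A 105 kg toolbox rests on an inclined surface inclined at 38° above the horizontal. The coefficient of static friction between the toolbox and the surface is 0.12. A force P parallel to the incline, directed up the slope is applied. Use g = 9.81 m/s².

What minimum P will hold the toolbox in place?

P_min ≈ 537 N

The toolbox tends to slide down (tan θ > μ_s), so at the point of impending slip friction acts up-slope at its limit: f = μ_s N.
P is parallel to the surface, so N = m g cos θ = 812 N.
Along the incline: P + μ_s N = m g sin θ, so P = 634 − 0.12×812 = 537 N.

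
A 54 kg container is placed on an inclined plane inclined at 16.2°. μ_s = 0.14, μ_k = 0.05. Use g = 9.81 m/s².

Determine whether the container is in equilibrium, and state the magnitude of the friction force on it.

N = m g cos θ = 509 N.
Down-slope weight component: m g sin θ = 148 N.
μ_s N = 71.2 N.
148 > 71.2 N, so it slides; kinetic friction f = μ_k N = 0.05×509 = 25.4 N.

f ≈ 25.4 N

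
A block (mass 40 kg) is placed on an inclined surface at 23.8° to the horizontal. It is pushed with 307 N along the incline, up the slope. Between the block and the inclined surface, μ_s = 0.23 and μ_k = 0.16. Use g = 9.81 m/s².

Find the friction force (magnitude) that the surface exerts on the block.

Normal force: N = m g cos θ = 40 × 9.81 × cos 23.8° = 359 N.
The friction needed for equilibrium is m g sin θ − P = 158.4 − 307 = -148.6 N, measured positive up-slope.
Maximum static friction available: μ_s N = 0.23 × 359 = 82.58 N.
Since |-148.6| > 82.58 N, static friction cannot hold it; the block slides up the incline and kinetic friction applies: f = μ_k N = 0.16 × 359 = 57.4 N.

f ≈ 57.4 N (down the incline)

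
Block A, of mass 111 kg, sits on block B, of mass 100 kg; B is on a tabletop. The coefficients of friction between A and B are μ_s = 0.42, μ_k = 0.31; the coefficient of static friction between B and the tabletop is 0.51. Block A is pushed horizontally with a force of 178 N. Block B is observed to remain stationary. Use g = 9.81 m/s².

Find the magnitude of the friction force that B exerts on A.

f ≈ 178 N

Between the blocks, N₁ = m_A g = 1089 N.
Maximum static friction on A from B: μ_s N₁ = 0.42×1089 = 457.3 N.
P = 178 N is within that limit, so A and B move together (both at rest); the A–B friction is simply f₁ = P = 178 N.
By Newton's third law B feels 178 N forward from A. With B stationary, the floor's static friction on B balances it: f₂ = 178 N (well within μ_s(m_A+m_B)g = 1056 N).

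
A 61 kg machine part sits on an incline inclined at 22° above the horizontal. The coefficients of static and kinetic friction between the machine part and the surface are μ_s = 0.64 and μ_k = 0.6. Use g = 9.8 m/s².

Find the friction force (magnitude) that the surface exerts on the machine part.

f ≈ 224 N (up the incline)

The normal reaction is N = m g cos θ = 554.3 N.
For equilibrium along the incline, friction must balance the weight component: f = m g sin θ = 223.9 N up the slope.
Static friction can supply at most μ_s N = 354.7 N.
Since |223.9| ≤ 354.7 N, no slip — friction simply equals what equilibrium demands.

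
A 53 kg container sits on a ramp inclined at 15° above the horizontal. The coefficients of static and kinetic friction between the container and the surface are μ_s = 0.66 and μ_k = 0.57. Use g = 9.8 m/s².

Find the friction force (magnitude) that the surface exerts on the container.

f ≈ 134 N (up the incline)

The normal reaction is N = m g cos θ = 501.7 N.
Along the slope the weight component is m g sin θ = 134.4 N; friction must supply exactly this, acting up-slope.
Static friction can supply at most μ_s N = 331.1 N.
Since |134.4| ≤ 331.1 N, no slip — friction simply equals what equilibrium demands.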